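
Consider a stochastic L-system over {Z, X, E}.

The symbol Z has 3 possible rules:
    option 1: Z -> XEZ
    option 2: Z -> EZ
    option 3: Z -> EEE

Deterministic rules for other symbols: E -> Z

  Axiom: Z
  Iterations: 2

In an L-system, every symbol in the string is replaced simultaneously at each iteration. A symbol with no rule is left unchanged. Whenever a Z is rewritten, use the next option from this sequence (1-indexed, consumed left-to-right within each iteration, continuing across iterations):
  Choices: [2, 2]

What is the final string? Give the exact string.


Answer: ZEZ

Derivation:
Step 0: Z
Step 1: EZ  (used choices [2])
Step 2: ZEZ  (used choices [2])


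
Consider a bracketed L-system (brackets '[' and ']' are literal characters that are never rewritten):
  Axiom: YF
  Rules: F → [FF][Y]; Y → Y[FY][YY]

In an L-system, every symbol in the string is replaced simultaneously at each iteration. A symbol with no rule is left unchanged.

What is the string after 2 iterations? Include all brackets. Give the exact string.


Step 0: YF
Step 1: Y[FY][YY][FF][Y]
Step 2: Y[FY][YY][[FF][Y]Y[FY][YY]][Y[FY][YY]Y[FY][YY]][[FF][Y][FF][Y]][Y[FY][YY]]

Answer: Y[FY][YY][[FF][Y]Y[FY][YY]][Y[FY][YY]Y[FY][YY]][[FF][Y][FF][Y]][Y[FY][YY]]


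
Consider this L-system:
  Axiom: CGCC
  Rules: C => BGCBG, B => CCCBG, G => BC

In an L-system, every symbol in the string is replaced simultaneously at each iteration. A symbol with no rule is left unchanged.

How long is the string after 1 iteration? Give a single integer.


Answer: 17

Derivation:
Step 0: length = 4
Step 1: length = 17


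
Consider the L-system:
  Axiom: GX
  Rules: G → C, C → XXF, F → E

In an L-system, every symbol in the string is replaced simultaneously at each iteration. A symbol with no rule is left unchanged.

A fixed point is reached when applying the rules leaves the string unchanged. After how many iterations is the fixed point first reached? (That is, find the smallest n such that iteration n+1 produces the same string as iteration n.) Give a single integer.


Step 0: GX
Step 1: CX
Step 2: XXFX
Step 3: XXEX
Step 4: XXEX  (unchanged — fixed point at step 3)

Answer: 3


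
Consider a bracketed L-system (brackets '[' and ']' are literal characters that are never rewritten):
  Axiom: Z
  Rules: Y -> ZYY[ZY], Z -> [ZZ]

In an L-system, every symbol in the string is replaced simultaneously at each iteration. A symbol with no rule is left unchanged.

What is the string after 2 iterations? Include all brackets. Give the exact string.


Step 0: Z
Step 1: [ZZ]
Step 2: [[ZZ][ZZ]]

Answer: [[ZZ][ZZ]]


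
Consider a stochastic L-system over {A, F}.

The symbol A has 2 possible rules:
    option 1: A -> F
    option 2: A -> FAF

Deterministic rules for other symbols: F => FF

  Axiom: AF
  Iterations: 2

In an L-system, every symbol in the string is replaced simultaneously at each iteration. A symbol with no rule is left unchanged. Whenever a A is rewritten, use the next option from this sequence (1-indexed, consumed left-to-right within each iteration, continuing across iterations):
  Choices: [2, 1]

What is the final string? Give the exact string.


Answer: FFFFFFFFF

Derivation:
Step 0: AF
Step 1: FAFFF  (used choices [2])
Step 2: FFFFFFFFF  (used choices [1])


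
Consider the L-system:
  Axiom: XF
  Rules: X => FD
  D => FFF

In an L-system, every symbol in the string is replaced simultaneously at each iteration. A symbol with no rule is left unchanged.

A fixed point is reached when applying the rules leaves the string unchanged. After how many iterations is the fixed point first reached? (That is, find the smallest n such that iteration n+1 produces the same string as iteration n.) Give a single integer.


Answer: 2

Derivation:
Step 0: XF
Step 1: FDF
Step 2: FFFFF
Step 3: FFFFF  (unchanged — fixed point at step 2)


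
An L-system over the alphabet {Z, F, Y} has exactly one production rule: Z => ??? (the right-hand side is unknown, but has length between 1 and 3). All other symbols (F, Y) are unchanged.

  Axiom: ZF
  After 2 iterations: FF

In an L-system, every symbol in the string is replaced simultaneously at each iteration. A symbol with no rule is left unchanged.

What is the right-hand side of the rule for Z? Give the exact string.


Answer: F

Derivation:
Trying Z => F:
  Step 0: ZF
  Step 1: FF
  Step 2: FF
Matches the given result.


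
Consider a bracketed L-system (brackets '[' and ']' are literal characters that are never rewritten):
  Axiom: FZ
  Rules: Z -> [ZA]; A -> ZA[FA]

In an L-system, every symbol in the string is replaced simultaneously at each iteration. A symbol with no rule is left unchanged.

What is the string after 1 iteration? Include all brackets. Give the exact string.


Step 0: FZ
Step 1: F[ZA]

Answer: F[ZA]


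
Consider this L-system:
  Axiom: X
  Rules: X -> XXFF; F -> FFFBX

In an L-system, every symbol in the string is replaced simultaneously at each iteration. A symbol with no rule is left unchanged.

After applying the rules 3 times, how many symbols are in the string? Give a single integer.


Answer: 76

Derivation:
Step 0: length = 1
Step 1: length = 4
Step 2: length = 18
Step 3: length = 76


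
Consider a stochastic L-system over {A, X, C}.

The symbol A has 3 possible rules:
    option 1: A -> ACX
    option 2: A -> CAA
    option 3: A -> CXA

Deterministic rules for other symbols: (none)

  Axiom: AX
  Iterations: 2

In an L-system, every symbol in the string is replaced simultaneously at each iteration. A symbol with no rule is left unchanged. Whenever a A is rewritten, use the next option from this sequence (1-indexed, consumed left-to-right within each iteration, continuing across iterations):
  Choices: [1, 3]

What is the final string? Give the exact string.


Answer: CXACXX

Derivation:
Step 0: AX
Step 1: ACXX  (used choices [1])
Step 2: CXACXX  (used choices [3])


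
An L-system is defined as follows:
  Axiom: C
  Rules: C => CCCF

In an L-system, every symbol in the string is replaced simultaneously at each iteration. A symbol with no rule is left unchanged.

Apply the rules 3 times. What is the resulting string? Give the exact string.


Step 0: C
Step 1: CCCF
Step 2: CCCFCCCFCCCFF
Step 3: CCCFCCCFCCCFFCCCFCCCFCCCFFCCCFCCCFCCCFFF

Answer: CCCFCCCFCCCFFCCCFCCCFCCCFFCCCFCCCFCCCFFF


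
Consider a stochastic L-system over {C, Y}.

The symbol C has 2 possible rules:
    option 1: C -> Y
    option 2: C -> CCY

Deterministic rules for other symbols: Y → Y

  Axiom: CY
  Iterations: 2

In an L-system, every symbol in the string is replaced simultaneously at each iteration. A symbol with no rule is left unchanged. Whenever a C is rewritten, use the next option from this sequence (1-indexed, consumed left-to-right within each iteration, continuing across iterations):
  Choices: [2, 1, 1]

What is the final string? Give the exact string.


Step 0: CY
Step 1: CCYY  (used choices [2])
Step 2: YYYY  (used choices [1, 1])

Answer: YYYY


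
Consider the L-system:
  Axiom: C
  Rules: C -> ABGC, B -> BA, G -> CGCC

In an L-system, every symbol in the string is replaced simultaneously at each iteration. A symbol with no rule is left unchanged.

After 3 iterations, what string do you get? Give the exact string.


Answer: ABAAABGCCGCCABGCABGCABACGCCABGC

Derivation:
Step 0: C
Step 1: ABGC
Step 2: ABACGCCABGC
Step 3: ABAAABGCCGCCABGCABGCABACGCCABGC


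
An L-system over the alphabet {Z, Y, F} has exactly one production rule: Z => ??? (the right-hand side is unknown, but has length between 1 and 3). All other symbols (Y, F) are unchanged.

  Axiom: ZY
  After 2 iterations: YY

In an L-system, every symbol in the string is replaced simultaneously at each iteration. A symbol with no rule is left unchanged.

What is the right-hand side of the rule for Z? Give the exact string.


Trying Z => Y:
  Step 0: ZY
  Step 1: YY
  Step 2: YY
Matches the given result.

Answer: Y


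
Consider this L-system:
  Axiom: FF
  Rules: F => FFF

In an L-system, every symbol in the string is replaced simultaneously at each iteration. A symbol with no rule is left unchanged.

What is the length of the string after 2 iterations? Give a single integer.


Step 0: length = 2
Step 1: length = 6
Step 2: length = 18

Answer: 18


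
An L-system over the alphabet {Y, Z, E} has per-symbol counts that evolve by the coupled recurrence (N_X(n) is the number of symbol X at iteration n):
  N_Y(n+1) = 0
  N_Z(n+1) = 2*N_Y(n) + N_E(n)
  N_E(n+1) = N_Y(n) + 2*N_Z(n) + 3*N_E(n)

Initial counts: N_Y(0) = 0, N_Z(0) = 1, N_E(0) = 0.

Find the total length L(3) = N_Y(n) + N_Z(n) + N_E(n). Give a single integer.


Step 0: N_Y=0, N_Z=1, N_E=0, L=1
Step 1: N_Y=0, N_Z=0, N_E=2, L=2
Step 2: N_Y=0, N_Z=2, N_E=6, L=8
Step 3: N_Y=0, N_Z=6, N_E=22, L=28

Answer: 28


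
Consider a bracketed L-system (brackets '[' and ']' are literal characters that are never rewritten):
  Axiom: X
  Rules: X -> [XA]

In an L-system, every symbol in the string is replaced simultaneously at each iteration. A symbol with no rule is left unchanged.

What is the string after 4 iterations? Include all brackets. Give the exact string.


Answer: [[[[XA]A]A]A]

Derivation:
Step 0: X
Step 1: [XA]
Step 2: [[XA]A]
Step 3: [[[XA]A]A]
Step 4: [[[[XA]A]A]A]


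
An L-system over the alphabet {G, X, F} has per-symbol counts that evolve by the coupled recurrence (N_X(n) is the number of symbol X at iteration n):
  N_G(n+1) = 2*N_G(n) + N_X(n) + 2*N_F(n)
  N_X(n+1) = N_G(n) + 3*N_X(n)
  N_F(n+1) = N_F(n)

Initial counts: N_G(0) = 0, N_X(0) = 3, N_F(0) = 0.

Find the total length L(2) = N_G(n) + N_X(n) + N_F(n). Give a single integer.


Step 0: N_G=0, N_X=3, N_F=0, L=3
Step 1: N_G=3, N_X=9, N_F=0, L=12
Step 2: N_G=15, N_X=30, N_F=0, L=45

Answer: 45


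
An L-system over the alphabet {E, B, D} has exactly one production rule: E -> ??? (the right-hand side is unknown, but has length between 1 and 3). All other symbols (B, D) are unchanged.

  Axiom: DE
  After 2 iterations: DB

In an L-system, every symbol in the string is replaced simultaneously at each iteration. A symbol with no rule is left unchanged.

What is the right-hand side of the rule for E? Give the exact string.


Answer: B

Derivation:
Trying E -> B:
  Step 0: DE
  Step 1: DB
  Step 2: DB
Matches the given result.


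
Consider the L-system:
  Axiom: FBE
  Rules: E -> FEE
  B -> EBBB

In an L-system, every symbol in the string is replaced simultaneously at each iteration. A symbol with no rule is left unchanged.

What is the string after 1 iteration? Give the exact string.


Answer: FEBBBFEE

Derivation:
Step 0: FBE
Step 1: FEBBBFEE


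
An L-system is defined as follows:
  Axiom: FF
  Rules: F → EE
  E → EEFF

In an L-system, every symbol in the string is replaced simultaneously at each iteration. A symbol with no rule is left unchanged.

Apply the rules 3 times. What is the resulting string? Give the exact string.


Answer: EEFFEEFFEEEEEEFFEEFFEEEEEEFFEEFFEEEEEEFFEEFFEEEE

Derivation:
Step 0: FF
Step 1: EEEE
Step 2: EEFFEEFFEEFFEEFF
Step 3: EEFFEEFFEEEEEEFFEEFFEEEEEEFFEEFFEEEEEEFFEEFFEEEE


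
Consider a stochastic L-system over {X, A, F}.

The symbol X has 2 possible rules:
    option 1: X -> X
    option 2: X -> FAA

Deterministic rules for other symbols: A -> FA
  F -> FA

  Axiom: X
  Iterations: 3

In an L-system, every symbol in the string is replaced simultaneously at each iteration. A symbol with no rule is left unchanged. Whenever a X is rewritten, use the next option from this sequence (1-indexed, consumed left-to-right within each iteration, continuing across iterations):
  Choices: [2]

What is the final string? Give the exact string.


Step 0: X
Step 1: FAA  (used choices [2])
Step 2: FAFAFA  (used choices [])
Step 3: FAFAFAFAFAFA  (used choices [])

Answer: FAFAFAFAFAFA


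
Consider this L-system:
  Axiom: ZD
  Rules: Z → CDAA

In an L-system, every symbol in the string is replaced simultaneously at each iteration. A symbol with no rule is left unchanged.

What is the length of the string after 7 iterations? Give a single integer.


Answer: 5

Derivation:
Step 0: length = 2
Step 1: length = 5
Step 2: length = 5
Step 3: length = 5
Step 4: length = 5
Step 5: length = 5
Step 6: length = 5
Step 7: length = 5


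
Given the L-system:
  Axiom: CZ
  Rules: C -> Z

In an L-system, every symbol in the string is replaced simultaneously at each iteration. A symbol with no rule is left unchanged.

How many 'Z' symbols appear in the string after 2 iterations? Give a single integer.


Step 0: CZ  (1 'Z')
Step 1: ZZ  (2 'Z')
Step 2: ZZ  (2 'Z')

Answer: 2


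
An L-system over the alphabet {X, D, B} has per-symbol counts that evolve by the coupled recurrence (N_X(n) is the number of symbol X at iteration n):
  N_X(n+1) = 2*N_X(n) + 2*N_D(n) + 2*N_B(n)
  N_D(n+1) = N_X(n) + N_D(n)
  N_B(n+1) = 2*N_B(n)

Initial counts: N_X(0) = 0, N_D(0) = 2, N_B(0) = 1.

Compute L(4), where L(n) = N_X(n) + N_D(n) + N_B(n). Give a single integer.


Step 0: N_X=0, N_D=2, N_B=1, L=3
Step 1: N_X=6, N_D=2, N_B=2, L=10
Step 2: N_X=20, N_D=8, N_B=4, L=32
Step 3: N_X=64, N_D=28, N_B=8, L=100
Step 4: N_X=200, N_D=92, N_B=16, L=308

Answer: 308


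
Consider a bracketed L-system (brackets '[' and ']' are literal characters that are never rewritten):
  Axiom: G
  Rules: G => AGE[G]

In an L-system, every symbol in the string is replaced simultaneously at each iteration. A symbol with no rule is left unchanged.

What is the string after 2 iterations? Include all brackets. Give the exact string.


Step 0: G
Step 1: AGE[G]
Step 2: AAGE[G]E[AGE[G]]

Answer: AAGE[G]E[AGE[G]]


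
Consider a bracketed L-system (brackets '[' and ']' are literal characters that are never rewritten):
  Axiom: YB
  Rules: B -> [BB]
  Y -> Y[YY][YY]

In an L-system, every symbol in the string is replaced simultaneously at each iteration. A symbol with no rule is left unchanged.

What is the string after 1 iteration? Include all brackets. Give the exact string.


Answer: Y[YY][YY][BB]

Derivation:
Step 0: YB
Step 1: Y[YY][YY][BB]


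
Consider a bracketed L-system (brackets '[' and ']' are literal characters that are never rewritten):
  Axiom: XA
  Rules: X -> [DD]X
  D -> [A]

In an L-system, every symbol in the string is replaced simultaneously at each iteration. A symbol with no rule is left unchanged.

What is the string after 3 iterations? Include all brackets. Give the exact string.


Step 0: XA
Step 1: [DD]XA
Step 2: [[A][A]][DD]XA
Step 3: [[A][A]][[A][A]][DD]XA

Answer: [[A][A]][[A][A]][DD]XA


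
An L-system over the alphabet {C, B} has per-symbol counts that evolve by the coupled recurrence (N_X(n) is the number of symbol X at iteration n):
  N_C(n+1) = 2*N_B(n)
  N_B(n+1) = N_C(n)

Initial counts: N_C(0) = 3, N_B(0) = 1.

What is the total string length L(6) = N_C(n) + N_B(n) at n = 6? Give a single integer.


Step 0: N_C=3, N_B=1, L=4
Step 1: N_C=2, N_B=3, L=5
Step 2: N_C=6, N_B=2, L=8
Step 3: N_C=4, N_B=6, L=10
Step 4: N_C=12, N_B=4, L=16
Step 5: N_C=8, N_B=12, L=20
Step 6: N_C=24, N_B=8, L=32

Answer: 32


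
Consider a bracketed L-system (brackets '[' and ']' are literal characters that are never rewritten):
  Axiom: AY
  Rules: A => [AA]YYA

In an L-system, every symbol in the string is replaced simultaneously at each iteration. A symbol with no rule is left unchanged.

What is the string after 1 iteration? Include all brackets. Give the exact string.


Answer: [AA]YYAY

Derivation:
Step 0: AY
Step 1: [AA]YYAY


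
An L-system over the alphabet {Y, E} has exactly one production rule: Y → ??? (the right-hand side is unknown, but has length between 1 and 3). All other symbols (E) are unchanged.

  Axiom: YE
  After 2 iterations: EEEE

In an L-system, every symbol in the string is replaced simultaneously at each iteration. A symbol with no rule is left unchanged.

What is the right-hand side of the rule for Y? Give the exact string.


Trying Y → EEE:
  Step 0: YE
  Step 1: EEEE
  Step 2: EEEE
Matches the given result.

Answer: EEE


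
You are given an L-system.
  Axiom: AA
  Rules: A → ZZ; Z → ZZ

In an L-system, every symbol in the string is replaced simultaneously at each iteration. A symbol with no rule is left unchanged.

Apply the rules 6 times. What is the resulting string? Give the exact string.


Step 0: AA
Step 1: ZZZZ
Step 2: ZZZZZZZZ
Step 3: ZZZZZZZZZZZZZZZZ
Step 4: ZZZZZZZZZZZZZZZZZZZZZZZZZZZZZZZZ
Step 5: ZZZZZZZZZZZZZZZZZZZZZZZZZZZZZZZZZZZZZZZZZZZZZZZZZZZZZZZZZZZZZZZZ
Step 6: ZZZZZZZZZZZZZZZZZZZZZZZZZZZZZZZZZZZZZZZZZZZZZZZZZZZZZZZZZZZZZZZZZZZZZZZZZZZZZZZZZZZZZZZZZZZZZZZZZZZZZZZZZZZZZZZZZZZZZZZZZZZZZZZZ

Answer: ZZZZZZZZZZZZZZZZZZZZZZZZZZZZZZZZZZZZZZZZZZZZZZZZZZZZZZZZZZZZZZZZZZZZZZZZZZZZZZZZZZZZZZZZZZZZZZZZZZZZZZZZZZZZZZZZZZZZZZZZZZZZZZZZ


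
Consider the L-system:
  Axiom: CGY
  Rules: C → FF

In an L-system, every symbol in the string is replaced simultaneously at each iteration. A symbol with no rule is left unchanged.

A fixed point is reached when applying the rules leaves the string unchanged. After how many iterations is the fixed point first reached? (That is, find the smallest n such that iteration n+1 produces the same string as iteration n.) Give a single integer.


Step 0: CGY
Step 1: FFGY
Step 2: FFGY  (unchanged — fixed point at step 1)

Answer: 1


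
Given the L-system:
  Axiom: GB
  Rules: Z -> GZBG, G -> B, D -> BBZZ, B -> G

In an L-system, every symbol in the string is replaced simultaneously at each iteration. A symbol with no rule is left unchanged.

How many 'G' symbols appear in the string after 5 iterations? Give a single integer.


Step 0: GB  (1 'G')
Step 1: BG  (1 'G')
Step 2: GB  (1 'G')
Step 3: BG  (1 'G')
Step 4: GB  (1 'G')
Step 5: BG  (1 'G')

Answer: 1


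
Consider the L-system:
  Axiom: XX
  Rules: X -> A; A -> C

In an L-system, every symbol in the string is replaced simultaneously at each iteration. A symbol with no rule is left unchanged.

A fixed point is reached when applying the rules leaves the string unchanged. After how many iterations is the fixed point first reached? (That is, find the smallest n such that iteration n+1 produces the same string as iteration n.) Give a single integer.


Answer: 2

Derivation:
Step 0: XX
Step 1: AA
Step 2: CC
Step 3: CC  (unchanged — fixed point at step 2)


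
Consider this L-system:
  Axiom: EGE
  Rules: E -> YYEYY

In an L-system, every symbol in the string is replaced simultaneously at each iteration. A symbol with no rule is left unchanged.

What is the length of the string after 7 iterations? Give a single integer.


Answer: 59

Derivation:
Step 0: length = 3
Step 1: length = 11
Step 2: length = 19
Step 3: length = 27
Step 4: length = 35
Step 5: length = 43
Step 6: length = 51
Step 7: length = 59


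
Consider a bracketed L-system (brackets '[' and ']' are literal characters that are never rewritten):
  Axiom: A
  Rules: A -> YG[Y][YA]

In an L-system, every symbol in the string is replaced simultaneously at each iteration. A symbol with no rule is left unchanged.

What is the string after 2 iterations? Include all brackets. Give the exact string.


Step 0: A
Step 1: YG[Y][YA]
Step 2: YG[Y][YYG[Y][YA]]

Answer: YG[Y][YYG[Y][YA]]


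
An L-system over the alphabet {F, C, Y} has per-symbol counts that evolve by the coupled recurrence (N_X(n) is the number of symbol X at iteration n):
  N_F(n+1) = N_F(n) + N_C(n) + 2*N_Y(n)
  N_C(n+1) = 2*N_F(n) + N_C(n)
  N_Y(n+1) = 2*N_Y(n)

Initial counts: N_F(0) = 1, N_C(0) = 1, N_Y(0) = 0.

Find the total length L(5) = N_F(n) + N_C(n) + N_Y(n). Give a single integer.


Answer: 169

Derivation:
Step 0: N_F=1, N_C=1, N_Y=0, L=2
Step 1: N_F=2, N_C=3, N_Y=0, L=5
Step 2: N_F=5, N_C=7, N_Y=0, L=12
Step 3: N_F=12, N_C=17, N_Y=0, L=29
Step 4: N_F=29, N_C=41, N_Y=0, L=70
Step 5: N_F=70, N_C=99, N_Y=0, L=169


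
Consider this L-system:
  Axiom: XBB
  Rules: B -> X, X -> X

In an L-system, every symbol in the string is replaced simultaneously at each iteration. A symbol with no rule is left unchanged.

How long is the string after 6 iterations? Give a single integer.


Answer: 3

Derivation:
Step 0: length = 3
Step 1: length = 3
Step 2: length = 3
Step 3: length = 3
Step 4: length = 3
Step 5: length = 3
Step 6: length = 3


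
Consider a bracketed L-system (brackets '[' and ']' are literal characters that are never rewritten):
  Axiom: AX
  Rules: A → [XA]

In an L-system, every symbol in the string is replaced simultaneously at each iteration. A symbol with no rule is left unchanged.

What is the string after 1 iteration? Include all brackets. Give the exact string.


Answer: [XA]X

Derivation:
Step 0: AX
Step 1: [XA]X


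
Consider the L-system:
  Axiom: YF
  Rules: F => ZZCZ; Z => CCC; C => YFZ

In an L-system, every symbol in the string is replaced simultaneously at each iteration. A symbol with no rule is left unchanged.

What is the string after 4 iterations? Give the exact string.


Step 0: YF
Step 1: YZZCZ
Step 2: YCCCCCCYFZCCC
Step 3: YYFZYFZYFZYFZYFZYFZYZZCZCCCYFZYFZYFZ
Step 4: YYZZCZCCCYZZCZCCCYZZCZCCCYZZCZCCCYZZCZCCCYZZCZCCCYCCCCCCYFZCCCYFZYFZYFZYZZCZCCCYZZCZCCCYZZCZCCC

Answer: YYZZCZCCCYZZCZCCCYZZCZCCCYZZCZCCCYZZCZCCCYZZCZCCCYCCCCCCYFZCCCYFZYFZYFZYZZCZCCCYZZCZCCCYZZCZCCC


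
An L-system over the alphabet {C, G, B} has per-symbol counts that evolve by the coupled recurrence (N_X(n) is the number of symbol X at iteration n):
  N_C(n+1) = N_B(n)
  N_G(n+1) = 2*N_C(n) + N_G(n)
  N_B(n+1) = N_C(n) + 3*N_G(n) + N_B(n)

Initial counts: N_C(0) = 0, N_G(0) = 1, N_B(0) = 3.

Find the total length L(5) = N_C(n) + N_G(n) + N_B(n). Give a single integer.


Step 0: N_C=0, N_G=1, N_B=3, L=4
Step 1: N_C=3, N_G=1, N_B=6, L=10
Step 2: N_C=6, N_G=7, N_B=12, L=25
Step 3: N_C=12, N_G=19, N_B=39, L=70
Step 4: N_C=39, N_G=43, N_B=108, L=190
Step 5: N_C=108, N_G=121, N_B=276, L=505

Answer: 505


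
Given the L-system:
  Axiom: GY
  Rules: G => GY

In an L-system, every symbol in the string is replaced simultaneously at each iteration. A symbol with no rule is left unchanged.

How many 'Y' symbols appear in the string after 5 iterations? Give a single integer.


Step 0: GY  (1 'Y')
Step 1: GYY  (2 'Y')
Step 2: GYYY  (3 'Y')
Step 3: GYYYY  (4 'Y')
Step 4: GYYYYY  (5 'Y')
Step 5: GYYYYYY  (6 'Y')

Answer: 6


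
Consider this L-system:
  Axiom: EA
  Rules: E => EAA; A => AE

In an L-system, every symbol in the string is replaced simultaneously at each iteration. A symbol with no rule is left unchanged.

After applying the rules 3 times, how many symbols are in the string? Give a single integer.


Step 0: length = 2
Step 1: length = 5
Step 2: length = 12
Step 3: length = 29

Answer: 29


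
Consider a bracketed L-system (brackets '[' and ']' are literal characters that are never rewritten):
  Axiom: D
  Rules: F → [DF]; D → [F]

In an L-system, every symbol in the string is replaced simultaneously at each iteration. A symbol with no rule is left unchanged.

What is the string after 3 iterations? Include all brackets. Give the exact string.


Answer: [[[F][DF]]]

Derivation:
Step 0: D
Step 1: [F]
Step 2: [[DF]]
Step 3: [[[F][DF]]]


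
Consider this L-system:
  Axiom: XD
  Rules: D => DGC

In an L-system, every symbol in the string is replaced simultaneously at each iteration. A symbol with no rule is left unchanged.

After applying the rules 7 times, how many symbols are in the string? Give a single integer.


Answer: 16

Derivation:
Step 0: length = 2
Step 1: length = 4
Step 2: length = 6
Step 3: length = 8
Step 4: length = 10
Step 5: length = 12
Step 6: length = 14
Step 7: length = 16


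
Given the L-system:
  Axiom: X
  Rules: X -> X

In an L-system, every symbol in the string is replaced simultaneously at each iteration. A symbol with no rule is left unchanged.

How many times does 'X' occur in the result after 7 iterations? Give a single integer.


Answer: 1

Derivation:
Step 0: X  (1 'X')
Step 1: X  (1 'X')
Step 2: X  (1 'X')
Step 3: X  (1 'X')
Step 4: X  (1 'X')
Step 5: X  (1 'X')
Step 6: X  (1 'X')
Step 7: X  (1 'X')


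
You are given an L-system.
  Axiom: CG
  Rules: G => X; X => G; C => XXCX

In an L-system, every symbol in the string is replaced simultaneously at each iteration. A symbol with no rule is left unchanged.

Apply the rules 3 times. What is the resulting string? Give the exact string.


Answer: XXGGXXCXGXX

Derivation:
Step 0: CG
Step 1: XXCXX
Step 2: GGXXCXGG
Step 3: XXGGXXCXGXX


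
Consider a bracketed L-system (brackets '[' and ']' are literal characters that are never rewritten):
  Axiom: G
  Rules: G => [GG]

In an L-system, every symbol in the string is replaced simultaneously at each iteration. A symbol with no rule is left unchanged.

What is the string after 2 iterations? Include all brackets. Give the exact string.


Answer: [[GG][GG]]

Derivation:
Step 0: G
Step 1: [GG]
Step 2: [[GG][GG]]


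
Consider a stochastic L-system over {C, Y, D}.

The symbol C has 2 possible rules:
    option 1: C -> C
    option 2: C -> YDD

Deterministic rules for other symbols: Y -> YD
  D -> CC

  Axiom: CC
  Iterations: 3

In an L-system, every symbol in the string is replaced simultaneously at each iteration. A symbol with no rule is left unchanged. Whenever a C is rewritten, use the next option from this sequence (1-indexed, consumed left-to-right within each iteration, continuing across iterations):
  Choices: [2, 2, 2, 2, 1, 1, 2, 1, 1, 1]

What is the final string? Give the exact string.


Answer: YDCCYDDYDDCCYDCCYDDCCC

Derivation:
Step 0: CC
Step 1: YDDYDD  (used choices [2, 2])
Step 2: YDCCCCYDCCCC  (used choices [])
Step 3: YDCCYDDYDDCCYDCCYDDCCC  (used choices [2, 2, 1, 1, 2, 1, 1, 1])


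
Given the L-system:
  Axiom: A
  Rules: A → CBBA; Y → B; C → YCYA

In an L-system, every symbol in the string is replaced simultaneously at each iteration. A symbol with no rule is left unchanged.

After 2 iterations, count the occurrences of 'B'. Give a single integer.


Step 0: A  (0 'B')
Step 1: CBBA  (2 'B')
Step 2: YCYABBCBBA  (4 'B')

Answer: 4


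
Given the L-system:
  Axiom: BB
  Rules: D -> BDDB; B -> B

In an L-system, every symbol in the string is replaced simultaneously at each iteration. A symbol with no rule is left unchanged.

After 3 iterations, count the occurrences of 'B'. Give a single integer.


Step 0: BB  (2 'B')
Step 1: BB  (2 'B')
Step 2: BB  (2 'B')
Step 3: BB  (2 'B')

Answer: 2


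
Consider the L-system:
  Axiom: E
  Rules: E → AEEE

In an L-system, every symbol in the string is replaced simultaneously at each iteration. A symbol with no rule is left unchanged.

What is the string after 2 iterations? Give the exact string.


Step 0: E
Step 1: AEEE
Step 2: AAEEEAEEEAEEE

Answer: AAEEEAEEEAEEE


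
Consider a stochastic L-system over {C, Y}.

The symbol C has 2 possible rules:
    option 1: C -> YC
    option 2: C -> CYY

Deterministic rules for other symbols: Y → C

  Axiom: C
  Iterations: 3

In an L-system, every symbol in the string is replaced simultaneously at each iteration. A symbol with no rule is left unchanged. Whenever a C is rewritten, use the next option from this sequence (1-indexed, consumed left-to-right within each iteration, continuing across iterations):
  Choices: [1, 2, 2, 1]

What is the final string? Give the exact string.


Step 0: C
Step 1: YC  (used choices [1])
Step 2: CCYY  (used choices [2])
Step 3: CYYYCCC  (used choices [2, 1])

Answer: CYYYCCC


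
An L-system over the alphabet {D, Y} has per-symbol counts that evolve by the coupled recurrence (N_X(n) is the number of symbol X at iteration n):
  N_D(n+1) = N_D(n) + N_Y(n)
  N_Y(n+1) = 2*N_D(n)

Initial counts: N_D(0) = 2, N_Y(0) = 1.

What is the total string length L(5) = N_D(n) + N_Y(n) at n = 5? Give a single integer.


Step 0: N_D=2, N_Y=1, L=3
Step 1: N_D=3, N_Y=4, L=7
Step 2: N_D=7, N_Y=6, L=13
Step 3: N_D=13, N_Y=14, L=27
Step 4: N_D=27, N_Y=26, L=53
Step 5: N_D=53, N_Y=54, L=107

Answer: 107


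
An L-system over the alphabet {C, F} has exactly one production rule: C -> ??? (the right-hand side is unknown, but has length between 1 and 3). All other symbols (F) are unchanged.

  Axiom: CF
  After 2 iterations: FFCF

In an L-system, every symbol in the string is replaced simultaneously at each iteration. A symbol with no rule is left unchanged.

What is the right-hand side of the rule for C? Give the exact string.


Answer: FC

Derivation:
Trying C -> FC:
  Step 0: CF
  Step 1: FCF
  Step 2: FFCF
Matches the given result.


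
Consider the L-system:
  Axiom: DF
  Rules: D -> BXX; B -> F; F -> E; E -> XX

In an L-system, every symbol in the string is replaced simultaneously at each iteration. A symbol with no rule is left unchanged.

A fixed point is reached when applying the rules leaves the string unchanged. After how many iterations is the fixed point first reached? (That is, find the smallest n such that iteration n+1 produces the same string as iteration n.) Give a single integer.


Step 0: DF
Step 1: BXXE
Step 2: FXXXX
Step 3: EXXXX
Step 4: XXXXXX
Step 5: XXXXXX  (unchanged — fixed point at step 4)

Answer: 4


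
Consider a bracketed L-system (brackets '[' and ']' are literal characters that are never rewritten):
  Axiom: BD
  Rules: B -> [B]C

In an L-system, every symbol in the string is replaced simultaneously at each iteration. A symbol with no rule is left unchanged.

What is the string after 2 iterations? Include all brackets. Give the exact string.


Answer: [[B]C]CD

Derivation:
Step 0: BD
Step 1: [B]CD
Step 2: [[B]C]CD


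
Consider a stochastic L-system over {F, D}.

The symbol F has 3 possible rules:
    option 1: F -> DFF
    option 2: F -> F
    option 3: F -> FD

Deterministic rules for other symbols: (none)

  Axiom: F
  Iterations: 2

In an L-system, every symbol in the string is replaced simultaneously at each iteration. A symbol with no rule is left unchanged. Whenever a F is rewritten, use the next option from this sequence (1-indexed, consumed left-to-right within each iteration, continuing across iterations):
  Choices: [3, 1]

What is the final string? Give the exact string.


Step 0: F
Step 1: FD  (used choices [3])
Step 2: DFFD  (used choices [1])

Answer: DFFD


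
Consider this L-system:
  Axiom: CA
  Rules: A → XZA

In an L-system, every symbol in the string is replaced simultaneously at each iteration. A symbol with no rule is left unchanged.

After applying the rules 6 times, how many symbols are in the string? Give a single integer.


Answer: 14

Derivation:
Step 0: length = 2
Step 1: length = 4
Step 2: length = 6
Step 3: length = 8
Step 4: length = 10
Step 5: length = 12
Step 6: length = 14


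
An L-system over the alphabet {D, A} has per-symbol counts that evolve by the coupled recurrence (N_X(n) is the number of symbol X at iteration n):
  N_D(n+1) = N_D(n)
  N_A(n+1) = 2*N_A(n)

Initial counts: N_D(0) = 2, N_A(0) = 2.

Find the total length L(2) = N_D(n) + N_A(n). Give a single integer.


Step 0: N_D=2, N_A=2, L=4
Step 1: N_D=2, N_A=4, L=6
Step 2: N_D=2, N_A=8, L=10

Answer: 10


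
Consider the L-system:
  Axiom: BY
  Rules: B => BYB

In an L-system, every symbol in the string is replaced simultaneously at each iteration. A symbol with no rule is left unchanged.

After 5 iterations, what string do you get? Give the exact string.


Step 0: BY
Step 1: BYBY
Step 2: BYBYBYBY
Step 3: BYBYBYBYBYBYBYBY
Step 4: BYBYBYBYBYBYBYBYBYBYBYBYBYBYBYBY
Step 5: BYBYBYBYBYBYBYBYBYBYBYBYBYBYBYBYBYBYBYBYBYBYBYBYBYBYBYBYBYBYBYBY

Answer: BYBYBYBYBYBYBYBYBYBYBYBYBYBYBYBYBYBYBYBYBYBYBYBYBYBYBYBYBYBYBYBY


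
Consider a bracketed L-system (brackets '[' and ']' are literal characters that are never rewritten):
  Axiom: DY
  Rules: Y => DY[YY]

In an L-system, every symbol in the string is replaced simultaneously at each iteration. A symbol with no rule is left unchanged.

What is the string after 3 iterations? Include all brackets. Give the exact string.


Answer: DDDDY[YY][DY[YY]DY[YY]][DDY[YY][DY[YY]DY[YY]]DDY[YY][DY[YY]DY[YY]]]

Derivation:
Step 0: DY
Step 1: DDY[YY]
Step 2: DDDY[YY][DY[YY]DY[YY]]
Step 3: DDDDY[YY][DY[YY]DY[YY]][DDY[YY][DY[YY]DY[YY]]DDY[YY][DY[YY]DY[YY]]]


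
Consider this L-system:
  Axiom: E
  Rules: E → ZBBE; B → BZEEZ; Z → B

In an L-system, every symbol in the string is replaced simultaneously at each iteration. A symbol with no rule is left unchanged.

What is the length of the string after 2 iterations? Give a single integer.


Step 0: length = 1
Step 1: length = 4
Step 2: length = 15

Answer: 15


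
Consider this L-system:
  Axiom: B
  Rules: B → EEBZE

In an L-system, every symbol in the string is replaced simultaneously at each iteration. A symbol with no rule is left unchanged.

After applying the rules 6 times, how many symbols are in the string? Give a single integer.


Step 0: length = 1
Step 1: length = 5
Step 2: length = 9
Step 3: length = 13
Step 4: length = 17
Step 5: length = 21
Step 6: length = 25

Answer: 25


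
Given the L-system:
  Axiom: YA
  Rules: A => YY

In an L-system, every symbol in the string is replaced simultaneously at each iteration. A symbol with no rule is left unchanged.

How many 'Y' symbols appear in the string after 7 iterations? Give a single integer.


Answer: 3

Derivation:
Step 0: YA  (1 'Y')
Step 1: YYY  (3 'Y')
Step 2: YYY  (3 'Y')
Step 3: YYY  (3 'Y')
Step 4: YYY  (3 'Y')
Step 5: YYY  (3 'Y')
Step 6: YYY  (3 'Y')
Step 7: YYY  (3 'Y')


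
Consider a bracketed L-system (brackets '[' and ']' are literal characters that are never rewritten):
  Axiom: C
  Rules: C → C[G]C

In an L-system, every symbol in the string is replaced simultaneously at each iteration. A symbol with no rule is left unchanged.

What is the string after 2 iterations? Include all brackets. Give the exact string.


Answer: C[G]C[G]C[G]C

Derivation:
Step 0: C
Step 1: C[G]C
Step 2: C[G]C[G]C[G]C


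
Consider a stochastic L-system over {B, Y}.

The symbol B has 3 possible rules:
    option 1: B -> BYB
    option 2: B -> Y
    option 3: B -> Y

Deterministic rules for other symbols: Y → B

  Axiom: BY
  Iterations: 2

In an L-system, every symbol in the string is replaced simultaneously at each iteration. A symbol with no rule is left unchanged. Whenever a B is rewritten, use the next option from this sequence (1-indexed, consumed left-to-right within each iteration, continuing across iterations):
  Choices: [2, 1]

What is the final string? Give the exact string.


Step 0: BY
Step 1: YB  (used choices [2])
Step 2: BBYB  (used choices [1])

Answer: BBYB


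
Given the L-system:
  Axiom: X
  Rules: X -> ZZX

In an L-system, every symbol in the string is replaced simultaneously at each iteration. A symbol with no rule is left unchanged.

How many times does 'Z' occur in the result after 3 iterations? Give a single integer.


Step 0: X  (0 'Z')
Step 1: ZZX  (2 'Z')
Step 2: ZZZZX  (4 'Z')
Step 3: ZZZZZZX  (6 'Z')

Answer: 6


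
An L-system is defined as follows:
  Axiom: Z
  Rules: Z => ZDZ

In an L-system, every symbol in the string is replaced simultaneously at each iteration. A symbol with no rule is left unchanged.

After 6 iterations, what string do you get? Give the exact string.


Step 0: Z
Step 1: ZDZ
Step 2: ZDZDZDZ
Step 3: ZDZDZDZDZDZDZDZ
Step 4: ZDZDZDZDZDZDZDZDZDZDZDZDZDZDZDZ
Step 5: ZDZDZDZDZDZDZDZDZDZDZDZDZDZDZDZDZDZDZDZDZDZDZDZDZDZDZDZDZDZDZDZ
Step 6: ZDZDZDZDZDZDZDZDZDZDZDZDZDZDZDZDZDZDZDZDZDZDZDZDZDZDZDZDZDZDZDZDZDZDZDZDZDZDZDZDZDZDZDZDZDZDZDZDZDZDZDZDZDZDZDZDZDZDZDZDZDZDZDZ

Answer: ZDZDZDZDZDZDZDZDZDZDZDZDZDZDZDZDZDZDZDZDZDZDZDZDZDZDZDZDZDZDZDZDZDZDZDZDZDZDZDZDZDZDZDZDZDZDZDZDZDZDZDZDZDZDZDZDZDZDZDZDZDZDZDZ


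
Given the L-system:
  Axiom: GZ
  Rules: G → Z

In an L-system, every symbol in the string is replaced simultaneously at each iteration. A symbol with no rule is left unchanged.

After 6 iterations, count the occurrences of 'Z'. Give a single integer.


Step 0: GZ  (1 'Z')
Step 1: ZZ  (2 'Z')
Step 2: ZZ  (2 'Z')
Step 3: ZZ  (2 'Z')
Step 4: ZZ  (2 'Z')
Step 5: ZZ  (2 'Z')
Step 6: ZZ  (2 'Z')

Answer: 2


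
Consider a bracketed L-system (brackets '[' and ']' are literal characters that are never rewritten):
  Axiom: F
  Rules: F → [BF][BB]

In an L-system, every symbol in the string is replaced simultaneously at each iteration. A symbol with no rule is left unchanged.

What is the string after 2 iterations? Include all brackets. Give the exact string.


Answer: [B[BF][BB]][BB]

Derivation:
Step 0: F
Step 1: [BF][BB]
Step 2: [B[BF][BB]][BB]


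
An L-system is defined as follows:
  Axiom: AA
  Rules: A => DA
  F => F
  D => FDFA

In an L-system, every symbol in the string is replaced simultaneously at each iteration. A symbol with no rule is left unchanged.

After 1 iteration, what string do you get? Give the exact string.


Answer: DADA

Derivation:
Step 0: AA
Step 1: DADA


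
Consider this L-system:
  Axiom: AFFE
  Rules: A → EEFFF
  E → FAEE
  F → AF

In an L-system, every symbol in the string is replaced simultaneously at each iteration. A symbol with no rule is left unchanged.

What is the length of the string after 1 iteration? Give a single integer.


Step 0: length = 4
Step 1: length = 13

Answer: 13


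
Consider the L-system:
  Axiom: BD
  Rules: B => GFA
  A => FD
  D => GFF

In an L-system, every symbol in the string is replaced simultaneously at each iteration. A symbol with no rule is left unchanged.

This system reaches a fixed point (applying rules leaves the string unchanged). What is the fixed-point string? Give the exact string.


Answer: GFFGFFGFF

Derivation:
Step 0: BD
Step 1: GFAGFF
Step 2: GFFDGFF
Step 3: GFFGFFGFF
Step 4: GFFGFFGFF  (unchanged — fixed point at step 3)


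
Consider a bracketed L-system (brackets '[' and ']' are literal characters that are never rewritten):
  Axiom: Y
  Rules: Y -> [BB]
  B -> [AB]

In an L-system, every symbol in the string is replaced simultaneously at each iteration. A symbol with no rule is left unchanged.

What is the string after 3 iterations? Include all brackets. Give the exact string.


Step 0: Y
Step 1: [BB]
Step 2: [[AB][AB]]
Step 3: [[A[AB]][A[AB]]]

Answer: [[A[AB]][A[AB]]]


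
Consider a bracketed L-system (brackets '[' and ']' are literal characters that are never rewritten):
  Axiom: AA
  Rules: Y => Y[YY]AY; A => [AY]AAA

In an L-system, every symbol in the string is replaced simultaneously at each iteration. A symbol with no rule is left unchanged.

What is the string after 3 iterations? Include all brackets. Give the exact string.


Answer: [[[AY]AAAY[YY]AY][AY]AAA[AY]AAA[AY]AAAY[YY]AY[Y[YY]AYY[YY]AY][AY]AAAY[YY]AY][[AY]AAAY[YY]AY][AY]AAA[AY]AAA[AY]AAA[[AY]AAAY[YY]AY][AY]AAA[AY]AAA[AY]AAA[[AY]AAAY[YY]AY][AY]AAA[AY]AAA[AY]AAA[[[AY]AAAY[YY]AY][AY]AAA[AY]AAA[AY]AAAY[YY]AY[Y[YY]AYY[YY]AY][AY]AAAY[YY]AY][[AY]AAAY[YY]AY][AY]AAA[AY]AAA[AY]AAA[[AY]AAAY[YY]AY][AY]AAA[AY]AAA[AY]AAA[[AY]AAAY[YY]AY][AY]AAA[AY]AAA[AY]AAA

Derivation:
Step 0: AA
Step 1: [AY]AAA[AY]AAA
Step 2: [[AY]AAAY[YY]AY][AY]AAA[AY]AAA[AY]AAA[[AY]AAAY[YY]AY][AY]AAA[AY]AAA[AY]AAA
Step 3: [[[AY]AAAY[YY]AY][AY]AAA[AY]AAA[AY]AAAY[YY]AY[Y[YY]AYY[YY]AY][AY]AAAY[YY]AY][[AY]AAAY[YY]AY][AY]AAA[AY]AAA[AY]AAA[[AY]AAAY[YY]AY][AY]AAA[AY]AAA[AY]AAA[[AY]AAAY[YY]AY][AY]AAA[AY]AAA[AY]AAA[[[AY]AAAY[YY]AY][AY]AAA[AY]AAA[AY]AAAY[YY]AY[Y[YY]AYY[YY]AY][AY]AAAY[YY]AY][[AY]AAAY[YY]AY][AY]AAA[AY]AAA[AY]AAA[[AY]AAAY[YY]AY][AY]AAA[AY]AAA[AY]AAA[[AY]AAAY[YY]AY][AY]AAA[AY]AAA[AY]AAA


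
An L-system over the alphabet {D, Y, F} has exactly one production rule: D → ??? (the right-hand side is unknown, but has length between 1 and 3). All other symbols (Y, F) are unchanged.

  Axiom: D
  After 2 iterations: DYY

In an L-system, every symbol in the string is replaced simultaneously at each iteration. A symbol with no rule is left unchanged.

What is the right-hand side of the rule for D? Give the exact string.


Answer: DY

Derivation:
Trying D → DY:
  Step 0: D
  Step 1: DY
  Step 2: DYY
Matches the given result.


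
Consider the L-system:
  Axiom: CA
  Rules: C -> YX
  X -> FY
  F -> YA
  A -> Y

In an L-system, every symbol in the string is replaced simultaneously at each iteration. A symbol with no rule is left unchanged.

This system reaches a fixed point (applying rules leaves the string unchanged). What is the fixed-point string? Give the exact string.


Step 0: CA
Step 1: YXY
Step 2: YFYY
Step 3: YYAYY
Step 4: YYYYY
Step 5: YYYYY  (unchanged — fixed point at step 4)

Answer: YYYYY
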